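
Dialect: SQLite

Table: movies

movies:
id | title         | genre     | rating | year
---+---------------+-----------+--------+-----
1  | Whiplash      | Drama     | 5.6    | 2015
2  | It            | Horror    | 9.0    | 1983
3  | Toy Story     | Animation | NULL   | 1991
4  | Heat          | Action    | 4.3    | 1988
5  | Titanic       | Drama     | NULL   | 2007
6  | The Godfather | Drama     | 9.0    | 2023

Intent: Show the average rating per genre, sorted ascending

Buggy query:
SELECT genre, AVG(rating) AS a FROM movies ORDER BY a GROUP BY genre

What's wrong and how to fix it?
Bug: ORDER BY appears before GROUP BY; SQL clause order requires GROUP BY first

Fix: Move ORDER BY to the end, after GROUP BY

Corrected query:
SELECT genre, AVG(rating) AS a FROM movies GROUP BY genre ORDER BY a

Result:
genre     | a   
----------+-----
Animation | NULL
Action    | 4.3 
Drama     | 7.3 
Horror    | 9   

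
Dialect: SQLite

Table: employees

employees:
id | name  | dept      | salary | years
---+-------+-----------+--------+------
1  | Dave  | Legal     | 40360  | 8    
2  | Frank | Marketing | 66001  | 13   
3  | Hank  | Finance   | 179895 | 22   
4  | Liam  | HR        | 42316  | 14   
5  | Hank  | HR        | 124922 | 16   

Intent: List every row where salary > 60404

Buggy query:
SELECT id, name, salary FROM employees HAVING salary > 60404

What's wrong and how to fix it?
Bug: This is a non-aggregate query (no GROUP BY, no aggregates), so in SQLite the HAVING clause is invalid here; a row-level condition belongs in WHERE

Fix: Use WHERE for row-level filtering

Corrected query:
SELECT id, name, salary FROM employees WHERE salary > 60404

Result:
id | name  | salary
---+-------+-------
2  | Frank | 66001 
3  | Hank  | 179895
5  | Hank  | 124922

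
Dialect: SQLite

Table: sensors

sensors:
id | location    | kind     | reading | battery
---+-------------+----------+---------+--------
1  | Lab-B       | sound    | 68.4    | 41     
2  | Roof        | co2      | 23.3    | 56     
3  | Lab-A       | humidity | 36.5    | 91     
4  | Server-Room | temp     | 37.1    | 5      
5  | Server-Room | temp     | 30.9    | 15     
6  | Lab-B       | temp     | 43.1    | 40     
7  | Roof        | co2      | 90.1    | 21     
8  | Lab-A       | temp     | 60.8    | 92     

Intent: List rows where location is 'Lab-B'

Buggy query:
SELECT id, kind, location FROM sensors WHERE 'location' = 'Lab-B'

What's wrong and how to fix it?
Bug: Single quotes denote string literals in SQL; the column name is being compared as a constant string

Fix: Reference the column as location without single quotes

Corrected query:
SELECT id, kind, location FROM sensors WHERE location = 'Lab-B'

Result:
id | kind  | location
---+-------+---------
1  | sound | Lab-B   
6  | temp  | Lab-B   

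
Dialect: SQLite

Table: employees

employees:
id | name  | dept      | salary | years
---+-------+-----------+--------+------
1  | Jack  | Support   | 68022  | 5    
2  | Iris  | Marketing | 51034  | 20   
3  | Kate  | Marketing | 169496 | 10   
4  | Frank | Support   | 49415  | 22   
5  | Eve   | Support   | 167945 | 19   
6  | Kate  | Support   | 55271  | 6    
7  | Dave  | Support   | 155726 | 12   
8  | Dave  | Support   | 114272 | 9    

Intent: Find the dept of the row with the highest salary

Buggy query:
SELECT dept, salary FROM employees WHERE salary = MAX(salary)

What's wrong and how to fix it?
Bug: MAX(salary) is an aggregate and cannot be used directly in WHERE

Fix: Use a subquery: WHERE salary = (SELECT MAX(salary) FROM employees)

Corrected query:
SELECT dept, salary FROM employees WHERE salary = (SELECT MAX(salary) FROM employees)

Result:
dept      | salary
----------+-------
Marketing | 169496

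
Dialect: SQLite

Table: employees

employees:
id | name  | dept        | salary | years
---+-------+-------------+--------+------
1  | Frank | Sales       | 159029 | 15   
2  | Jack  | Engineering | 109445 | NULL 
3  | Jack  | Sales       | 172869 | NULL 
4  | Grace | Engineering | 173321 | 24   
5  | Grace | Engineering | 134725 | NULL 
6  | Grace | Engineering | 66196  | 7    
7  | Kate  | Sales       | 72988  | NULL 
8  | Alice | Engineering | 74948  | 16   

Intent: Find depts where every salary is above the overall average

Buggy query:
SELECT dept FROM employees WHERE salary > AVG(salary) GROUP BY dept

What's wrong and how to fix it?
Bug: WHERE evaluates per row before aggregation, so AVG() is unavailable

Fix: Compute the overall average in a scalar subquery and compare each group's MIN against it in HAVING

Corrected query:
SELECT dept FROM employees GROUP BY dept HAVING MIN(salary) > (SELECT AVG(salary) FROM employees)

Result:
(no rows)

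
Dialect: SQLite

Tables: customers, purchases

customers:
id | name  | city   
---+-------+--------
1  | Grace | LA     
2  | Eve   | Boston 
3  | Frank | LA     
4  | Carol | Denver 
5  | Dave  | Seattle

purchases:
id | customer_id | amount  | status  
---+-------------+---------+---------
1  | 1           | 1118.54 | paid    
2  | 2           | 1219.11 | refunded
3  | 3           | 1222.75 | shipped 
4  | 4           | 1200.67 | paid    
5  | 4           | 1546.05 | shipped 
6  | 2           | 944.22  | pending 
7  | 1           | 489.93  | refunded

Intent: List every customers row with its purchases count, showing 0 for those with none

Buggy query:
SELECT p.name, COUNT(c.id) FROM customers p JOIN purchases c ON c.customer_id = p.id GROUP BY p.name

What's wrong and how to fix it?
Bug: An inner join excludes parents with zero children

Fix: Switch to LEFT JOIN to retain unmatched parent rows

Corrected query:
SELECT p.name, COUNT(c.id) FROM customers p LEFT JOIN purchases c ON c.customer_id = p.id GROUP BY p.name

Result:
name  | COUNT(c.id)
------+------------
Carol | 2          
Dave  | 0          
Eve   | 2          
Frank | 1          
Grace | 2          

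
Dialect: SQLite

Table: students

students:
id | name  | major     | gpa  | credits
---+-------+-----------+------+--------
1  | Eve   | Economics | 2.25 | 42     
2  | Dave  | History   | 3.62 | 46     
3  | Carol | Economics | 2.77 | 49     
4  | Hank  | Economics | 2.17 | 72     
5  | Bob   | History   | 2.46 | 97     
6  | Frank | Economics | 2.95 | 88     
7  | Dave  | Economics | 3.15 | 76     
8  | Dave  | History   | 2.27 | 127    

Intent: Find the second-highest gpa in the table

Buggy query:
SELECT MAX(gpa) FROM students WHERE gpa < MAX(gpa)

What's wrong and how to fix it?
Bug: The inner MAX is an aggregate inside WHERE, which is not allowed

Fix: Compute the overall MAX in a subquery, then take MAX of rows below it

Corrected query:
SELECT MAX(gpa) FROM students WHERE gpa < (SELECT MAX(gpa) FROM students)

Result:
MAX(gpa)
--------
3.15    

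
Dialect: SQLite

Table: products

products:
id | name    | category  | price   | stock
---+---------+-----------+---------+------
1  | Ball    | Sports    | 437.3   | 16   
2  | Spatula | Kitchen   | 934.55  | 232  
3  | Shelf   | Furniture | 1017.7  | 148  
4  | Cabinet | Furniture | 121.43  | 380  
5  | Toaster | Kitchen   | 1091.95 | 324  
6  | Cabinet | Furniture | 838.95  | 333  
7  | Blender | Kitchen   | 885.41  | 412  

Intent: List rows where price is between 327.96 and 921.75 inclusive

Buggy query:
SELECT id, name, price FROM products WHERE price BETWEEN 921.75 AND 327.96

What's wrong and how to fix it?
Bug: The bounds are reversed; BETWEEN a AND b requires a <= b to match anything

Fix: Write BETWEEN 327.96 AND 921.75

Corrected query:
SELECT id, name, price FROM products WHERE price BETWEEN 327.96 AND 921.75

Result:
id | name    | price 
---+---------+-------
1  | Ball    | 437.3 
6  | Cabinet | 838.95
7  | Blender | 885.41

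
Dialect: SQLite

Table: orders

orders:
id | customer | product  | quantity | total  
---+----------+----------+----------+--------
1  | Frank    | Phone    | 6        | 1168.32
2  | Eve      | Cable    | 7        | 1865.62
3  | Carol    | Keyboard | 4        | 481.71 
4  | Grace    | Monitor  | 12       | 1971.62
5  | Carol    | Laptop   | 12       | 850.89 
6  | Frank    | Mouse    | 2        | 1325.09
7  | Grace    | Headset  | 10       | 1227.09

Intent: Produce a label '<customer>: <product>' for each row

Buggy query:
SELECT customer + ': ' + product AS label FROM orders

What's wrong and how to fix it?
Bug: '+' is numeric addition; on text columns SQLite converts them to 0 instead of concatenating

Fix: Use the || operator for string concatenation

Corrected query:
SELECT customer || ': ' || product AS label FROM orders

Result:
label          
---------------
Frank: Phone   
Eve: Cable     
Carol: Keyboard
Grace: Monitor 
Carol: Laptop  
Frank: Mouse   
Grace: Headset 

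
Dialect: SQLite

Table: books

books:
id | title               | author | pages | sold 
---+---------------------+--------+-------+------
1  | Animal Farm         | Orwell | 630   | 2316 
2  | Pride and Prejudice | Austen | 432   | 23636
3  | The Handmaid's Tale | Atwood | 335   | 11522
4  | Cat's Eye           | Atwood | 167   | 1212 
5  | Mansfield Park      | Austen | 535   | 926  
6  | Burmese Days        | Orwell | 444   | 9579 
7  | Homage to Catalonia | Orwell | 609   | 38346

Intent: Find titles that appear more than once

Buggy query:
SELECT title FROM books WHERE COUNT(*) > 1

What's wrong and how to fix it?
Bug: COUNT(*) is an aggregate and cannot be used in WHERE

Fix: Group first, then use HAVING for the count condition

Corrected query:
SELECT title FROM books GROUP BY title HAVING COUNT(*) > 1

Result:
(no rows)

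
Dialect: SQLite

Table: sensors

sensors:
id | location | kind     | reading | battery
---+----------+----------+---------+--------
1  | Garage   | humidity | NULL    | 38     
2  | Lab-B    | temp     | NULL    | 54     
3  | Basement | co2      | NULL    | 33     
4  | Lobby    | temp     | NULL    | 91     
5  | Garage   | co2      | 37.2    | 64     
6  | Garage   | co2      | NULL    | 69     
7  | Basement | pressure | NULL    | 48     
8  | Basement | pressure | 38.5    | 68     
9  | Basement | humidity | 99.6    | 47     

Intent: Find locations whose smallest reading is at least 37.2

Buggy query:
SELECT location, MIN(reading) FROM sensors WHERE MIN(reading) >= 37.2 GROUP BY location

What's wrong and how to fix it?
Bug: Aggregates like MIN are computed per group after WHERE runs

Fix: Replace WHERE with HAVING after the GROUP BY

Corrected query:
SELECT location, MIN(reading) FROM sensors GROUP BY location HAVING MIN(reading) >= 37.2

Result:
location | MIN(reading)
---------+-------------
Basement | 38.5        
Garage   | 37.2        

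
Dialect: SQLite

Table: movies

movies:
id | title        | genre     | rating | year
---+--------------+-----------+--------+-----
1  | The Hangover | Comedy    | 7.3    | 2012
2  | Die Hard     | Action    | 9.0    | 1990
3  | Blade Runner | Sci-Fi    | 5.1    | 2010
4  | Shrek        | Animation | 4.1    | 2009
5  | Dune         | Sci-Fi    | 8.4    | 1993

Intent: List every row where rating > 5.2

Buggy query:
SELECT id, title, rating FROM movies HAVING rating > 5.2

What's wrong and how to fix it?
Bug: This is a non-aggregate query (no GROUP BY, no aggregates), so in SQLite the HAVING clause is invalid here; a row-level condition belongs in WHERE

Fix: Use WHERE for row-level filtering

Corrected query:
SELECT id, title, rating FROM movies WHERE rating > 5.2

Result:
id | title        | rating
---+--------------+-------
1  | The Hangover | 7.3   
2  | Die Hard     | 9     
5  | Dune         | 8.4   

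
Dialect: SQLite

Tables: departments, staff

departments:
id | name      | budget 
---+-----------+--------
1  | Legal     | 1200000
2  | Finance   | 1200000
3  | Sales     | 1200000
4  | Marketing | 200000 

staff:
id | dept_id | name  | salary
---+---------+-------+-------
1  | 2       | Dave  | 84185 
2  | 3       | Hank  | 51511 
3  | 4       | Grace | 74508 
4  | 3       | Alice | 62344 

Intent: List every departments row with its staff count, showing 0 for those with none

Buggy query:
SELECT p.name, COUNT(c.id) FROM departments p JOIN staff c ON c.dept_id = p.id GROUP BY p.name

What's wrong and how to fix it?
Bug: An inner join excludes parents with zero children

Fix: Switch to LEFT JOIN to retain unmatched parent rows

Corrected query:
SELECT p.name, COUNT(c.id) FROM departments p LEFT JOIN staff c ON c.dept_id = p.id GROUP BY p.name

Result:
name      | COUNT(c.id)
----------+------------
Finance   | 1          
Legal     | 0          
Marketing | 1          
Sales     | 2          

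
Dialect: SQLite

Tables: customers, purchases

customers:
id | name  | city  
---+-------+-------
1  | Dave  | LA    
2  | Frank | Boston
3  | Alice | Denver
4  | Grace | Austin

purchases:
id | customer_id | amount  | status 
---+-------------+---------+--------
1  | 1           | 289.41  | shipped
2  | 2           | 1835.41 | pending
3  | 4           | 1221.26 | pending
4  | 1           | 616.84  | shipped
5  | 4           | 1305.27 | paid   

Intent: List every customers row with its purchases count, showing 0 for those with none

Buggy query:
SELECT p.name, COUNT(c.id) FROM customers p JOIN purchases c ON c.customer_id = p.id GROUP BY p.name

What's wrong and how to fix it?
Bug: An inner join excludes parents with zero children

Fix: Use LEFT JOIN so parents without children still appear (COUNT(c.id) gives 0)

Corrected query:
SELECT p.name, COUNT(c.id) FROM customers p LEFT JOIN purchases c ON c.customer_id = p.id GROUP BY p.name

Result:
name  | COUNT(c.id)
------+------------
Alice | 0          
Dave  | 2          
Frank | 1          
Grace | 2          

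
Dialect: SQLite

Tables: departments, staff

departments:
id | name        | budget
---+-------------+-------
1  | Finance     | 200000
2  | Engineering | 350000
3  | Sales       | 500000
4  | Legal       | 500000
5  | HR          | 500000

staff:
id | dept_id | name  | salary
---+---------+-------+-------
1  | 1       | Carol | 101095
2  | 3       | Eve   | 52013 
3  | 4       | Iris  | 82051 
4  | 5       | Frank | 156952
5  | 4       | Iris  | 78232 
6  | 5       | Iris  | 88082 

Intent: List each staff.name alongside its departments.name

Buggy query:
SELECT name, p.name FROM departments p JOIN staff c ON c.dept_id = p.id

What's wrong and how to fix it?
Bug: 'name' exists in both joined tables, so the database can't tell which one is meant

Fix: Prefix ambiguous columns with the table alias

Corrected query:
SELECT c.name, p.name FROM departments p JOIN staff c ON c.dept_id = p.id

Result:
name  | name   
------+--------
Carol | Finance
Eve   | Sales  
Iris  | Legal  
Frank | HR     
Iris  | Legal  
Iris  | HR     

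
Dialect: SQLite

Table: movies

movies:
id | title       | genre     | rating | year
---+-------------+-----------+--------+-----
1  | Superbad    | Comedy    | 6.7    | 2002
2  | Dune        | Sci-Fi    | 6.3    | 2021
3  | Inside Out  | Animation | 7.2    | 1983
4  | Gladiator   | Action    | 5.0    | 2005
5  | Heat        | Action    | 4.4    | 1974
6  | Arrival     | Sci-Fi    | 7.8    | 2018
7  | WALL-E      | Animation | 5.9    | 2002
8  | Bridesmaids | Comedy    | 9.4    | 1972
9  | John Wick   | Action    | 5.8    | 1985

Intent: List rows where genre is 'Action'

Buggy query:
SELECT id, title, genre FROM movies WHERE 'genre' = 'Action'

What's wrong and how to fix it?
Bug: 'genre' in single quotes is a string literal, not the column; the comparison is literal-vs-literal and never true

Fix: Reference the column as genre without single quotes

Corrected query:
SELECT id, title, genre FROM movies WHERE genre = 'Action'

Result:
id | title     | genre 
---+-----------+-------
4  | Gladiator | Action
5  | Heat      | Action
9  | John Wick | Action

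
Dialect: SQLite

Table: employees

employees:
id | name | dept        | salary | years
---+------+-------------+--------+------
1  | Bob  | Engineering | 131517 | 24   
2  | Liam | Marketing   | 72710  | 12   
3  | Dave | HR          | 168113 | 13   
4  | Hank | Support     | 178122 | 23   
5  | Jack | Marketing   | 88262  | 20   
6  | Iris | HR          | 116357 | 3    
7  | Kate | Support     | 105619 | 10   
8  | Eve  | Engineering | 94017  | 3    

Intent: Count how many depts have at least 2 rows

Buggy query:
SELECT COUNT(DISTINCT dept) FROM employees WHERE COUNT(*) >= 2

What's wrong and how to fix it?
Bug: WHERE filters individual rows, not groups, so a group-level COUNT is invalid there

Fix: Use a subquery that GROUPs and filters with HAVING, then count its rows

Corrected query:
SELECT COUNT(*) FROM (SELECT dept FROM employees GROUP BY dept HAVING COUNT(*) >= 2)

Result:
COUNT(*)
--------
4       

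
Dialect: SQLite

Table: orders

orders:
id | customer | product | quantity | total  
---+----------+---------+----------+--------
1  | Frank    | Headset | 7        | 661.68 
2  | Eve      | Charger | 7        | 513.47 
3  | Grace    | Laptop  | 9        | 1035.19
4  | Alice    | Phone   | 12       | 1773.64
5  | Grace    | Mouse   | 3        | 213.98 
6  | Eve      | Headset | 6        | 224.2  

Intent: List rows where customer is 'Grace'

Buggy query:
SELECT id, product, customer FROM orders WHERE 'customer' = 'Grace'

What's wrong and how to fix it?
Bug: Single quotes denote string literals in SQL; the column name is being compared as a constant string

Fix: Remove the quotes around the column name (or use double quotes for an identifier)

Corrected query:
SELECT id, product, customer FROM orders WHERE customer = 'Grace'

Result:
id | product | customer
---+---------+---------
3  | Laptop  | Grace   
5  | Mouse   | Grace   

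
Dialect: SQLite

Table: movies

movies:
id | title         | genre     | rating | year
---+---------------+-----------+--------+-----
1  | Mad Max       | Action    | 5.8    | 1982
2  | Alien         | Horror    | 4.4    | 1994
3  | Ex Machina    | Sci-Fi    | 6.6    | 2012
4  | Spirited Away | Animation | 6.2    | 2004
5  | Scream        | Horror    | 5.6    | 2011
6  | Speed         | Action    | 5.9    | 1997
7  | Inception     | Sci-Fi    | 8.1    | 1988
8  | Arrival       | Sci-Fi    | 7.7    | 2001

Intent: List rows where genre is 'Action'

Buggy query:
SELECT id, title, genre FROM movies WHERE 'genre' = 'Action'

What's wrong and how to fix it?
Bug: Single quotes denote string literals in SQL; the column name is being compared as a constant string

Fix: Remove the quotes around the column name (or use double quotes for an identifier)

Corrected query:
SELECT id, title, genre FROM movies WHERE genre = 'Action'

Result:
id | title   | genre 
---+---------+-------
1  | Mad Max | Action
6  | Speed   | Action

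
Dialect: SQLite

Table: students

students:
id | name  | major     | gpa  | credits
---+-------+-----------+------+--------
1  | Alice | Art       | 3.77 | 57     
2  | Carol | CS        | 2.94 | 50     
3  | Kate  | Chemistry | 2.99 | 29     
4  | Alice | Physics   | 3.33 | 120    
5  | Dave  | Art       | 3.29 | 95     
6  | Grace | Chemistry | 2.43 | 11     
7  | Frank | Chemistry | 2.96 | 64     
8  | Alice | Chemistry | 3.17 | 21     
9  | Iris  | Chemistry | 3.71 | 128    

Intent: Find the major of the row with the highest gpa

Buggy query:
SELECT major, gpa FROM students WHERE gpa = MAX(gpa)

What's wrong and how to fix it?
Bug: MAX(gpa) is an aggregate and cannot be used directly in WHERE

Fix: Wrap MAX in a scalar subquery so WHERE compares against a single value

Corrected query:
SELECT major, gpa FROM students WHERE gpa = (SELECT MAX(gpa) FROM students)

Result:
major | gpa 
------+-----
Art   | 3.77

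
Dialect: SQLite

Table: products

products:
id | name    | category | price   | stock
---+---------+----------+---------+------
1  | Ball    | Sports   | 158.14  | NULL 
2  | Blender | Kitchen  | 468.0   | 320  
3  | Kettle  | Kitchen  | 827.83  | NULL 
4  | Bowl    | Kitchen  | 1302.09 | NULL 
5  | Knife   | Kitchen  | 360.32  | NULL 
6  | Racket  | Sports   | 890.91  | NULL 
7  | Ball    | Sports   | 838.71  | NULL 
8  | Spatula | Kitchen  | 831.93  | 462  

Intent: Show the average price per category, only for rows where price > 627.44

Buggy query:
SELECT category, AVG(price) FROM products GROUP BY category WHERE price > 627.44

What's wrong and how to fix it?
Bug: WHERE cannot follow GROUP BY

Fix: Place WHERE between FROM and GROUP BY

Corrected query:
SELECT category, AVG(price) FROM products WHERE price > 627.44 GROUP BY category

Result:
category | AVG(price)
---------+-----------
Kitchen  | 987.283333
Sports   | 864.81    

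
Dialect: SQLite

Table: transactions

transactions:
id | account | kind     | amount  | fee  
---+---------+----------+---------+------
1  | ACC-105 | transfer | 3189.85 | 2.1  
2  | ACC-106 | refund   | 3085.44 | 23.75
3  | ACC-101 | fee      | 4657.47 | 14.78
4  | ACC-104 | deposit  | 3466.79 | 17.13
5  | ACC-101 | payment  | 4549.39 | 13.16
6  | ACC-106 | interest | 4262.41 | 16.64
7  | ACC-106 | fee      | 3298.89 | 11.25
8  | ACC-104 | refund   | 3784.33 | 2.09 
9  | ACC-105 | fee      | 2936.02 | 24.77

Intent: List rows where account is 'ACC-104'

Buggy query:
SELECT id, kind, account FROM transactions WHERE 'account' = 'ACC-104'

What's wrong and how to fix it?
Bug: Single quotes denote string literals in SQL; the column name is being compared as a constant string

Fix: Reference the column as account without single quotes

Corrected query:
SELECT id, kind, account FROM transactions WHERE account = 'ACC-104'

Result:
id | kind    | account
---+---------+--------
4  | deposit | ACC-104
8  | refund  | ACC-104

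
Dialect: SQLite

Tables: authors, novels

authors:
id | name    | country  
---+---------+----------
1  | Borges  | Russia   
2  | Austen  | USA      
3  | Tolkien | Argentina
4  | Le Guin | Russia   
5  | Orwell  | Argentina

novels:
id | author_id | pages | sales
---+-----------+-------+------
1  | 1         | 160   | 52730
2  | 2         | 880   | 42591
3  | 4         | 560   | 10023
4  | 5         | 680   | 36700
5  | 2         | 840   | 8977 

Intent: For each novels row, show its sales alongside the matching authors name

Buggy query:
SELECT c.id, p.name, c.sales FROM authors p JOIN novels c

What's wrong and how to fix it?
Bug: Missing join condition: each novels row is matched to all authors rows instead of just its own

Fix: Specify the join condition linking the foreign key to the parent id

Corrected query:
SELECT c.id, p.name, c.sales FROM authors p JOIN novels c ON c.author_id = p.id

Result:
id | name    | sales
---+---------+------
1  | Borges  | 52730
2  | Austen  | 42591
3  | Le Guin | 10023
4  | Orwell  | 36700
5  | Austen  | 8977 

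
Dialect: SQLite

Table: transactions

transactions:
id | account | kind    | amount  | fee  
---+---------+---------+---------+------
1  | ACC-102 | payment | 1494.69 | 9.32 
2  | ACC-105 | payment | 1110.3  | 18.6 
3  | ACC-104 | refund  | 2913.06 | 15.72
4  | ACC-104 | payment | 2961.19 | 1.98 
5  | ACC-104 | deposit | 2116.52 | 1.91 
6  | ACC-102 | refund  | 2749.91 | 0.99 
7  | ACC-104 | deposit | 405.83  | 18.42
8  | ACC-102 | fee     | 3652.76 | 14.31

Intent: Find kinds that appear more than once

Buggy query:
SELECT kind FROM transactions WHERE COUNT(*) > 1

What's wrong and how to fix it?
Bug: COUNT(*) is an aggregate and cannot be used in WHERE

Fix: GROUP BY kind, then filter groups with HAVING COUNT(*) > 1

Corrected query:
SELECT kind FROM transactions GROUP BY kind HAVING COUNT(*) > 1

Result:
kind   
-------
deposit
payment
refund 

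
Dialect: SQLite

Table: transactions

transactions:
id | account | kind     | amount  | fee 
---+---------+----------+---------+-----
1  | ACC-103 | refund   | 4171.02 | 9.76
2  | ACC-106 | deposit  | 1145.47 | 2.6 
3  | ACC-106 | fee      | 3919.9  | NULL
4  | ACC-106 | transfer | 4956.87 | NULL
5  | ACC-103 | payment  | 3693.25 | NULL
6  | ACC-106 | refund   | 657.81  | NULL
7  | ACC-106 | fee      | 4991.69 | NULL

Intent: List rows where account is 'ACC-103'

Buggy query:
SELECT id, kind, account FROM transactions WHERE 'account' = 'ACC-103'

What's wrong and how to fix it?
Bug: 'account' in single quotes is a string literal, not the column; the comparison is literal-vs-literal and never true

Fix: Remove the quotes around the column name (or use double quotes for an identifier)

Corrected query:
SELECT id, kind, account FROM transactions WHERE account = 'ACC-103'

Result:
id | kind    | account
---+---------+--------
1  | refund  | ACC-103
5  | payment | ACC-103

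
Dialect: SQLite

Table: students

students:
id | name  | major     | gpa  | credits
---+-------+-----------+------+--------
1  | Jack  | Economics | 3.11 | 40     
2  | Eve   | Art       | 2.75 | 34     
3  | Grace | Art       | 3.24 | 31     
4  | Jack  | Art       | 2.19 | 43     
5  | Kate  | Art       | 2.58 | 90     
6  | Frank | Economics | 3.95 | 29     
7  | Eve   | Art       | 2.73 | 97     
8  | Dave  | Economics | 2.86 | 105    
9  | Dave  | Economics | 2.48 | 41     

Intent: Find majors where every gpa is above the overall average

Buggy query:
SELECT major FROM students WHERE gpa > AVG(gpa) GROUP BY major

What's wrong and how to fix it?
Bug: AVG() is an aggregate; it can't sit directly in WHERE

Fix: Use a subquery for AVG and a HAVING MIN(...) filter so the condition holds for every row in the group

Corrected query:
SELECT major FROM students GROUP BY major HAVING MIN(gpa) > (SELECT AVG(gpa) FROM students)

Result:
(no rows)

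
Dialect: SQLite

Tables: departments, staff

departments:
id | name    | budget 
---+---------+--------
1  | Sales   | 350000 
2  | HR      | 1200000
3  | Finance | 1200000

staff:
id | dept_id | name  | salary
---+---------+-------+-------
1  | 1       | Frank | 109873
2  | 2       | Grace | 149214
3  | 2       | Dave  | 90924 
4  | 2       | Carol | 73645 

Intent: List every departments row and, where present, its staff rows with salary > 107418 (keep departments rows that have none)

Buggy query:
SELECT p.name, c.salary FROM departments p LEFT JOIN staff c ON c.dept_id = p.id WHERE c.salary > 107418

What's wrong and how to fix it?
Bug: A WHERE condition on the right-hand table after LEFT JOIN drops unmatched parents

Fix: Move the right-table condition into the ON clause so unmatched parents are kept

Corrected query:
SELECT p.name, c.salary FROM departments p LEFT JOIN staff c ON c.dept_id = p.id AND c.salary > 107418

Result:
name    | salary
--------+-------
Sales   | 109873
HR      | 149214
Finance | NULL  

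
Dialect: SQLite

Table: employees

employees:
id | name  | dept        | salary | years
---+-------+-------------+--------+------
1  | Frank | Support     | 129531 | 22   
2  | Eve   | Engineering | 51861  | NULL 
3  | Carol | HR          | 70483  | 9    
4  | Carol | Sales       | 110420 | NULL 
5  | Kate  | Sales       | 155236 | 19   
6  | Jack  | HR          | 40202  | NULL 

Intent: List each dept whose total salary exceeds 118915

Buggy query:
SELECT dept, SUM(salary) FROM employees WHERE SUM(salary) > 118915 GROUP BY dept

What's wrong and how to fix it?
Bug: WHERE runs before GROUP BY, so aggregates aren't available there

Fix: Use HAVING (which filters groups after aggregation) instead of WHERE

Corrected query:
SELECT dept, SUM(salary) FROM employees GROUP BY dept HAVING SUM(salary) > 118915

Result:
dept    | SUM(salary)
--------+------------
Sales   | 265656     
Support | 129531     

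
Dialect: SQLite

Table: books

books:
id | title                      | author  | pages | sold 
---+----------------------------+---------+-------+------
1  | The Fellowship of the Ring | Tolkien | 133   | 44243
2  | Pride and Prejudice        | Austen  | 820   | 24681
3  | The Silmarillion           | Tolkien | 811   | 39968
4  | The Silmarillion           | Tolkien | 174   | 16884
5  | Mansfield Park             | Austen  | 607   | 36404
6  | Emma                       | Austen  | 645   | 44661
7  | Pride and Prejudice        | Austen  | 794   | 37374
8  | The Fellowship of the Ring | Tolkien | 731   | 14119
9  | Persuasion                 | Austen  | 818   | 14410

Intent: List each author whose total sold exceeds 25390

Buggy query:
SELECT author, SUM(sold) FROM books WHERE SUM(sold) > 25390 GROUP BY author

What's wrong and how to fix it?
Bug: SUM(sold) is an aggregate, but WHERE filters rows before aggregation

Fix: Move the aggregate condition to a HAVING clause

Corrected query:
SELECT author, SUM(sold) FROM books GROUP BY author HAVING SUM(sold) > 25390

Result:
author  | SUM(sold)
--------+----------
Austen  | 157530   
Tolkien | 115214   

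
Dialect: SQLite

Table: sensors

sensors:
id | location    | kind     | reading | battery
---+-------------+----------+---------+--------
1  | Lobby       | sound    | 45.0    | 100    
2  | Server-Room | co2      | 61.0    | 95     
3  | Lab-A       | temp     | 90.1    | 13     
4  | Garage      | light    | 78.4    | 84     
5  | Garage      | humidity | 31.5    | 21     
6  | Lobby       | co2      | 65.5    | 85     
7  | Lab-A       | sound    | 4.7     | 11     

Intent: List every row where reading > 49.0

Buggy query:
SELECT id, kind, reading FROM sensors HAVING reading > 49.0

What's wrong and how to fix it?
Bug: HAVING filters the output of aggregation, but this query has no GROUP BY and no aggregate functions, so SQLite rejects it (HAVING clause on a non-aggregate query); the condition here is per row

Fix: Replace HAVING with WHERE since the condition applies to individual rows

Corrected query:
SELECT id, kind, reading FROM sensors WHERE reading > 49.0

Result:
id | kind  | reading
---+-------+--------
2  | co2   | 61     
3  | temp  | 90.1   
4  | light | 78.4   
6  | co2   | 65.5   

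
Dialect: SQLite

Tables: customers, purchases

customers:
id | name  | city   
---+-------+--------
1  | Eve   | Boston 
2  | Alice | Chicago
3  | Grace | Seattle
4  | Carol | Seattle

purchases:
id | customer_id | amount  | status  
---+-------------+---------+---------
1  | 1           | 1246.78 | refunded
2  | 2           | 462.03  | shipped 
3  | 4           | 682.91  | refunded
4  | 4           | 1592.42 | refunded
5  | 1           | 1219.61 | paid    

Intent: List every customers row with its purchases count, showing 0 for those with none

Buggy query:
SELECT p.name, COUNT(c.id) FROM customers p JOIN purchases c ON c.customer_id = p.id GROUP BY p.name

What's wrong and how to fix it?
Bug: An inner join excludes parents with zero children

Fix: Use LEFT JOIN so parents without children still appear (COUNT(c.id) gives 0)

Corrected query:
SELECT p.name, COUNT(c.id) FROM customers p LEFT JOIN purchases c ON c.customer_id = p.id GROUP BY p.name

Result:
name  | COUNT(c.id)
------+------------
Alice | 1          
Carol | 2          
Eve   | 2          
Grace | 0          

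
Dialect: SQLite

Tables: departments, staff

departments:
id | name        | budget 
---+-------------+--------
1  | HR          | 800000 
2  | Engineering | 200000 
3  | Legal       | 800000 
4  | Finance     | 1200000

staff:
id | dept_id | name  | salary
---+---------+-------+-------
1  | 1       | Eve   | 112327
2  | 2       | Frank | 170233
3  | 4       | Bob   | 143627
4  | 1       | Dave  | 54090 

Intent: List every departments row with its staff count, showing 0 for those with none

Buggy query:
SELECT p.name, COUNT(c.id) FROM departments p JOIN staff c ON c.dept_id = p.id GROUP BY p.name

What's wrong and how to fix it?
Bug: INNER JOIN drops departments rows that have no matching staff rows

Fix: Switch to LEFT JOIN to retain unmatched parent rows

Corrected query:
SELECT p.name, COUNT(c.id) FROM departments p LEFT JOIN staff c ON c.dept_id = p.id GROUP BY p.name

Result:
name        | COUNT(c.id)
------------+------------
Engineering | 1          
Finance     | 1          
HR          | 2          
Legal       | 0          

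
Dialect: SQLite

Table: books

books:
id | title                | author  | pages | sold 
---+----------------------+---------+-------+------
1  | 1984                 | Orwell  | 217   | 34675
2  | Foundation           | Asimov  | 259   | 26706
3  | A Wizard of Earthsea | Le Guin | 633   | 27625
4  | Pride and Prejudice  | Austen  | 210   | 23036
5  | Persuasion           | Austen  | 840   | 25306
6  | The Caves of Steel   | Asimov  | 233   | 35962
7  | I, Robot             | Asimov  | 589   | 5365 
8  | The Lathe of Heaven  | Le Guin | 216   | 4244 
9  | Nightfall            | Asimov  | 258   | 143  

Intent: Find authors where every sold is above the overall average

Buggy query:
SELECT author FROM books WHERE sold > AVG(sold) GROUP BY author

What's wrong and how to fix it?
Bug: WHERE evaluates per row before aggregation, so AVG() is unavailable

Fix: Compute the overall average in a scalar subquery and compare each group's MIN against it in HAVING

Corrected query:
SELECT author FROM books GROUP BY author HAVING MIN(sold) > (SELECT AVG(sold) FROM books)

Result:
author
------
Austen
Orwell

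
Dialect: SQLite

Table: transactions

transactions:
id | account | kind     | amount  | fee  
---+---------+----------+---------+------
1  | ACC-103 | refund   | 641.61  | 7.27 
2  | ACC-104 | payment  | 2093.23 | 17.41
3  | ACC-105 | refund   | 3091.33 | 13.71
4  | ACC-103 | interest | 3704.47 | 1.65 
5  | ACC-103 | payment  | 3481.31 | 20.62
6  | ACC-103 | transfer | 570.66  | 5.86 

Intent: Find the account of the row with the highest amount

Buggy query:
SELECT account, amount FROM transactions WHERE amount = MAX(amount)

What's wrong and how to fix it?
Bug: MAX(amount) is an aggregate and cannot be used directly in WHERE

Fix: Wrap MAX in a scalar subquery so WHERE compares against a single value

Corrected query:
SELECT account, amount FROM transactions WHERE amount = (SELECT MAX(amount) FROM transactions)

Result:
account | amount 
--------+--------
ACC-103 | 3704.47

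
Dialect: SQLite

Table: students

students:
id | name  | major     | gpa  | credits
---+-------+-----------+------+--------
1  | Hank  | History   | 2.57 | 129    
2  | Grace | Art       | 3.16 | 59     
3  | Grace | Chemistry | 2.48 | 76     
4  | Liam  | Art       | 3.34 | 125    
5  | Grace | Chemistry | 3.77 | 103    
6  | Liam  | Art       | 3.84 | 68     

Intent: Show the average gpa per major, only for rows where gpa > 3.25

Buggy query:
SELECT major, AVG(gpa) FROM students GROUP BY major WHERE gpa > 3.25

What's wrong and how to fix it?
Bug: WHERE cannot follow GROUP BY

Fix: Place WHERE between FROM and GROUP BY

Corrected query:
SELECT major, AVG(gpa) FROM students WHERE gpa > 3.25 GROUP BY major

Result:
major     | AVG(gpa)
----------+---------
Art       | 3.59    
Chemistry | 3.77    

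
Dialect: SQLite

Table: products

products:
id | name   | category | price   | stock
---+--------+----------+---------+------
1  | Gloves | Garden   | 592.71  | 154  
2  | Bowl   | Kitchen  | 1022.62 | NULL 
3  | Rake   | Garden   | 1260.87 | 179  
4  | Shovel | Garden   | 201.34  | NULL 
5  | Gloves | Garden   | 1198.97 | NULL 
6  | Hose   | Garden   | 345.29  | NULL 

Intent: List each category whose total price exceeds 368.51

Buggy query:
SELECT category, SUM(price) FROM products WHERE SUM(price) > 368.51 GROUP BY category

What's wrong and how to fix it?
Bug: Aggregate functions cannot appear in a WHERE clause

Fix: Move the aggregate condition to a HAVING clause

Corrected query:
SELECT category, SUM(price) FROM products GROUP BY category HAVING SUM(price) > 368.51

Result:
category | SUM(price)
---------+-----------
Garden   | 3599.18   
Kitchen  | 1022.62   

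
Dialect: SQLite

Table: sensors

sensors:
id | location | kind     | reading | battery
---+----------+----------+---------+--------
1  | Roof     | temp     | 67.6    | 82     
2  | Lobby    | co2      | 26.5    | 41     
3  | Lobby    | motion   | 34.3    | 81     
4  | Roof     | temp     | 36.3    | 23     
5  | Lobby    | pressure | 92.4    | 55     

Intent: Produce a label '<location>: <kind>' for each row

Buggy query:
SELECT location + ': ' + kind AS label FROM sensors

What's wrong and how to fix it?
Bug: '+' is numeric addition; on text columns SQLite converts them to 0 instead of concatenating

Fix: Use the || operator for string concatenation

Corrected query:
SELECT location || ': ' || kind AS label FROM sensors

Result:
label          
---------------
Roof: temp     
Lobby: co2     
Lobby: motion  
Roof: temp     
Lobby: pressure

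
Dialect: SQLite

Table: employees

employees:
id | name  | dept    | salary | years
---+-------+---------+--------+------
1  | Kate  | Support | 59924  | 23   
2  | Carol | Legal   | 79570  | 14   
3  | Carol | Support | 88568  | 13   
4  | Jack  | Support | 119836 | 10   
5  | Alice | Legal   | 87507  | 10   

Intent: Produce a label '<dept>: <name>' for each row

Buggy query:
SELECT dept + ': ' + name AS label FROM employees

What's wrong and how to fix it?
Bug: SQLite uses || for string concatenation; + coerces text to numbers (yielding 0)

Fix: Replace + with || to concatenate text

Corrected query:
SELECT dept || ': ' || name AS label FROM employees

Result:
label         
--------------
Support: Kate 
Legal: Carol  
Support: Carol
Support: Jack 
Legal: Alice  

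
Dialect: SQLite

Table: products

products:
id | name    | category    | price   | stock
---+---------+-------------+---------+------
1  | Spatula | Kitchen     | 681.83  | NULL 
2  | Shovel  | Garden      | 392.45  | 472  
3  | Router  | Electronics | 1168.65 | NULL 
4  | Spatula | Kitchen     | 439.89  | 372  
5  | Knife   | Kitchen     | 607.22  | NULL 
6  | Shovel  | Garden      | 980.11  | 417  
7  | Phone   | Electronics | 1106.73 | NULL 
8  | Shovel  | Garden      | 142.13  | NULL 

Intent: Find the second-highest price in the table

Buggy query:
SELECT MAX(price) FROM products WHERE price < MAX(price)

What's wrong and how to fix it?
Bug: The inner MAX is an aggregate inside WHERE, which is not allowed

Fix: Compute the overall MAX in a subquery, then take MAX of rows below it

Corrected query:
SELECT MAX(price) FROM products WHERE price < (SELECT MAX(price) FROM products)

Result:
MAX(price)
----------
1106.73   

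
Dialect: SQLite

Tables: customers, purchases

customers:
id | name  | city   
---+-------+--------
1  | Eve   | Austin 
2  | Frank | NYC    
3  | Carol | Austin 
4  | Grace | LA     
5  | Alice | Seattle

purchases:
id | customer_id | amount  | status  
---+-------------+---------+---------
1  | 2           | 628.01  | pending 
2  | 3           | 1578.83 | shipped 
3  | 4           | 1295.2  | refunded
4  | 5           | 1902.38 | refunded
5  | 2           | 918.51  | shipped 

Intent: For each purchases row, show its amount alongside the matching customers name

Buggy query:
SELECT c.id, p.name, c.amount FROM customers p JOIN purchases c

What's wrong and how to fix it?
Bug: Missing join condition: each purchases row is matched to all customers rows instead of just its own

Fix: Add ON c.customer_id = p.id to the JOIN

Corrected query:
SELECT c.id, p.name, c.amount FROM customers p JOIN purchases c ON c.customer_id = p.id

Result:
id | name  | amount 
---+-------+--------
1  | Frank | 628.01 
2  | Carol | 1578.83
3  | Grace | 1295.2 
4  | Alice | 1902.38
5  | Frank | 918.51 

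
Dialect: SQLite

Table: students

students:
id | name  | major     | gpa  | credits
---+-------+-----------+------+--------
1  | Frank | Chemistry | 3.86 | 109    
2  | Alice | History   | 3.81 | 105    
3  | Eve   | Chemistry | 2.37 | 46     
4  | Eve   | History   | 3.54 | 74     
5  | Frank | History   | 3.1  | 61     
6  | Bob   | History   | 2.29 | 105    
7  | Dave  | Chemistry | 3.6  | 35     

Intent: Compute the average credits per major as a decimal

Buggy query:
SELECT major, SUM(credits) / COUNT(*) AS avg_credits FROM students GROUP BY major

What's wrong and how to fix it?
Bug: Both operands are integers, so '/' performs integer division and truncates

Fix: Multiply by 1.0 (or CAST to REAL) to force floating-point division

Corrected query:
SELECT major, SUM(credits) * 1.0 / COUNT(*) AS avg_credits FROM students GROUP BY major

Result:
major     | avg_credits
----------+------------
Chemistry | 63.333333  
History   | 86.25      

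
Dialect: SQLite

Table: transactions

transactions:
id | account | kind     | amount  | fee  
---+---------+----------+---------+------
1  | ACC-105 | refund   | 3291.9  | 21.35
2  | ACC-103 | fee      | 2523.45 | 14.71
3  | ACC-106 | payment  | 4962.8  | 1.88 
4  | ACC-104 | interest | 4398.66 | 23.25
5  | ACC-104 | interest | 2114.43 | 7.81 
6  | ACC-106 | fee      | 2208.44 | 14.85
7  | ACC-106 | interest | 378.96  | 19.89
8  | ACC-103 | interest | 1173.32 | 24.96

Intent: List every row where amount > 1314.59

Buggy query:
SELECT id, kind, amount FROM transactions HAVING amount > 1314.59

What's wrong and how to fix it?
Bug: HAVING filters the output of aggregation, but this query has no GROUP BY and no aggregate functions, so SQLite rejects it (HAVING clause on a non-aggregate query); the condition here is per row

Fix: Replace HAVING with WHERE since the condition applies to individual rows

Corrected query:
SELECT id, kind, amount FROM transactions WHERE amount > 1314.59

Result:
id | kind     | amount 
---+----------+--------
1  | refund   | 3291.9 
2  | fee      | 2523.45
3  | payment  | 4962.8 
4  | interest | 4398.66
5  | interest | 2114.43
6  | fee      | 2208.44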